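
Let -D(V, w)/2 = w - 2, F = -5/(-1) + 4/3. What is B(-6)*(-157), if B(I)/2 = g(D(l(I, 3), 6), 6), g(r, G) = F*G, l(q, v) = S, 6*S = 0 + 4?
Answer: -11932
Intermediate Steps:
S = ⅔ (S = (0 + 4)/6 = (⅙)*4 = ⅔ ≈ 0.66667)
l(q, v) = ⅔
F = 19/3 (F = -5*(-1) + 4*(⅓) = 5 + 4/3 = 19/3 ≈ 6.3333)
D(V, w) = 4 - 2*w (D(V, w) = -2*(w - 2) = -2*(-2 + w) = 4 - 2*w)
g(r, G) = 19*G/3
B(I) = 76 (B(I) = 2*((19/3)*6) = 2*38 = 76)
B(-6)*(-157) = 76*(-157) = -11932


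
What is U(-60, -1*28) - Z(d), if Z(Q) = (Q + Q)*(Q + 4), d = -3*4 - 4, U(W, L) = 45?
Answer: -339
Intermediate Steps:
d = -16 (d = -12 - 4 = -16)
Z(Q) = 2*Q*(4 + Q) (Z(Q) = (2*Q)*(4 + Q) = 2*Q*(4 + Q))
U(-60, -1*28) - Z(d) = 45 - 2*(-16)*(4 - 16) = 45 - 2*(-16)*(-12) = 45 - 1*384 = 45 - 384 = -339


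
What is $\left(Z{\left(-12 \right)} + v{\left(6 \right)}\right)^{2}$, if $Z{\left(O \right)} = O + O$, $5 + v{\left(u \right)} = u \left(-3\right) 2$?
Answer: $4225$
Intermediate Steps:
$v{\left(u \right)} = -5 - 6 u$ ($v{\left(u \right)} = -5 + u \left(-3\right) 2 = -5 + - 3 u 2 = -5 - 6 u$)
$Z{\left(O \right)} = 2 O$
$\left(Z{\left(-12 \right)} + v{\left(6 \right)}\right)^{2} = \left(2 \left(-12\right) - 41\right)^{2} = \left(-24 - 41\right)^{2} = \left(-65\right)^{2} = 4225$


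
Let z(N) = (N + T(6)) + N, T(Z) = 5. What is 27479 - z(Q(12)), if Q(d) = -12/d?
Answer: 27476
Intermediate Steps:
z(N) = 5 + 2*N (z(N) = (N + 5) + N = (5 + N) + N = 5 + 2*N)
27479 - z(Q(12)) = 27479 - (5 + 2*(-12/12)) = 27479 - (5 + 2*(-12*1/12)) = 27479 - (5 + 2*(-1)) = 27479 - (5 - 2) = 27479 - 1*3 = 27479 - 3 = 27476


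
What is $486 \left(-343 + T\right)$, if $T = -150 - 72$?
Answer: $-274590$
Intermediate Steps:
$T = -222$ ($T = -150 - 72 = -222$)
$486 \left(-343 + T\right) = 486 \left(-343 - 222\right) = 486 \left(-565\right) = -274590$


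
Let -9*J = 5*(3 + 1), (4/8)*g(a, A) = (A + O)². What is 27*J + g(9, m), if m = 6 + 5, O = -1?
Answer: 140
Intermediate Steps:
m = 11
g(a, A) = 2*(-1 + A)² (g(a, A) = 2*(A - 1)² = 2*(-1 + A)²)
J = -20/9 (J = -5*(3 + 1)/9 = -5*4/9 = -⅑*20 = -20/9 ≈ -2.2222)
27*J + g(9, m) = 27*(-20/9) + 2*(-1 + 11)² = -60 + 2*10² = -60 + 2*100 = -60 + 200 = 140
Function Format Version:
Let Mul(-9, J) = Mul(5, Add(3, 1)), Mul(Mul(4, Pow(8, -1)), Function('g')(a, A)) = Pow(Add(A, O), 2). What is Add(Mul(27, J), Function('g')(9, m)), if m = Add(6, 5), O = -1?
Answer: 140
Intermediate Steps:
m = 11
Function('g')(a, A) = Mul(2, Pow(Add(-1, A), 2)) (Function('g')(a, A) = Mul(2, Pow(Add(A, -1), 2)) = Mul(2, Pow(Add(-1, A), 2)))
J = Rational(-20, 9) (J = Mul(Rational(-1, 9), Mul(5, Add(3, 1))) = Mul(Rational(-1, 9), Mul(5, 4)) = Mul(Rational(-1, 9), 20) = Rational(-20, 9) ≈ -2.2222)
Add(Mul(27, J), Function('g')(9, m)) = Add(Mul(27, Rational(-20, 9)), Mul(2, Pow(Add(-1, 11), 2))) = Add(-60, Mul(2, Pow(10, 2))) = Add(-60, Mul(2, 100)) = Add(-60, 200) = 140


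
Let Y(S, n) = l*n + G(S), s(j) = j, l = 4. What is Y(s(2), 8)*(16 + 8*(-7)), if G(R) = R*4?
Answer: -1600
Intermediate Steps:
G(R) = 4*R
Y(S, n) = 4*S + 4*n (Y(S, n) = 4*n + 4*S = 4*S + 4*n)
Y(s(2), 8)*(16 + 8*(-7)) = (4*2 + 4*8)*(16 + 8*(-7)) = (8 + 32)*(16 - 56) = 40*(-40) = -1600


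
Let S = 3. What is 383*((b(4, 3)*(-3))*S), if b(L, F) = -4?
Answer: 13788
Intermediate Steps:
383*((b(4, 3)*(-3))*S) = 383*(-4*(-3)*3) = 383*(12*3) = 383*36 = 13788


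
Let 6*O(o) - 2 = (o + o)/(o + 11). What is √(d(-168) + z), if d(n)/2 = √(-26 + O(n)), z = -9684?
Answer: √(-2148308244 + 942*I*√5614791)/471 ≈ 0.051123 + 98.407*I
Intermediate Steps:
O(o) = ⅓ + o/(3*(11 + o)) (O(o) = ⅓ + ((o + o)/(o + 11))/6 = ⅓ + ((2*o)/(11 + o))/6 = ⅓ + (2*o/(11 + o))/6 = ⅓ + o/(3*(11 + o)))
d(n) = 2*√(-26 + (11 + 2*n)/(3*(11 + n)))
√(d(-168) + z) = √(2*√3*√((-847 - 76*(-168))/(11 - 168))/3 - 9684) = √(2*√3*√((-847 + 12768)/(-157))/3 - 9684) = √(2*√3*√(-1/157*11921)/3 - 9684) = √(2*√3*√(-11921/157)/3 - 9684) = √(2*√3*(I*√1871597/157)/3 - 9684) = √(2*I*√5614791/471 - 9684) = √(-9684 + 2*I*√5614791/471)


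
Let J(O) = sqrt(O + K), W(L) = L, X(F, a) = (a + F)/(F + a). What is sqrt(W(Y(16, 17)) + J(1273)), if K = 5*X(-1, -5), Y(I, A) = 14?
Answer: sqrt(14 + 3*sqrt(142)) ≈ 7.0533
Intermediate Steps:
X(F, a) = 1 (X(F, a) = (F + a)/(F + a) = 1)
K = 5 (K = 5*1 = 5)
J(O) = sqrt(5 + O) (J(O) = sqrt(O + 5) = sqrt(5 + O))
sqrt(W(Y(16, 17)) + J(1273)) = sqrt(14 + sqrt(5 + 1273)) = sqrt(14 + sqrt(1278)) = sqrt(14 + 3*sqrt(142))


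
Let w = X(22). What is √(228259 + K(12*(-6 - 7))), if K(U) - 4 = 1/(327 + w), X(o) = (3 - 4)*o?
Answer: 2*√5308541470/305 ≈ 477.77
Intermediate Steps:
X(o) = -o
w = -22 (w = -1*22 = -22)
K(U) = 1221/305 (K(U) = 4 + 1/(327 - 22) = 4 + 1/305 = 1221/305)
√(228259 + K(12*(-6 - 7))) = √(228259 + 1221/305) = √(69620216/305) = 2*√5308541470/305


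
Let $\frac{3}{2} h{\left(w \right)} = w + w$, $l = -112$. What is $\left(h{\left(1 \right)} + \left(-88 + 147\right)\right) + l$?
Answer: $- \frac{155}{3} \approx -51.667$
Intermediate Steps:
$h{\left(w \right)} = \frac{4 w}{3}$ ($h{\left(w \right)} = \frac{2 \left(w + w\right)}{3} = \frac{2 \cdot 2 w}{3} = \frac{4 w}{3}$)
$\left(h{\left(1 \right)} + \left(-88 + 147\right)\right) + l = \left(\frac{4}{3} \cdot 1 + \left(-88 + 147\right)\right) - 112 = \left(\frac{4}{3} + 59\right) - 112 = \frac{181}{3} - 112 = - \frac{155}{3}$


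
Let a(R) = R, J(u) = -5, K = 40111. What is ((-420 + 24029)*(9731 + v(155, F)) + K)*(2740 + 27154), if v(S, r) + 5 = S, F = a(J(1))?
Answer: 6974887212160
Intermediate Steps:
F = -5
v(S, r) = -5 + S
((-420 + 24029)*(9731 + v(155, F)) + K)*(2740 + 27154) = ((-420 + 24029)*(9731 + (-5 + 155)) + 40111)*(2740 + 27154) = (23609*(9731 + 150) + 40111)*29894 = (23609*9881 + 40111)*29894 = (233280529 + 40111)*29894 = 233320640*29894 = 6974887212160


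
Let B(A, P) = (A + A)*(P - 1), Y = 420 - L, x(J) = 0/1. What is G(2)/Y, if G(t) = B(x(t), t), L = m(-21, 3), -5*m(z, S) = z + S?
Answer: 0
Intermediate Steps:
m(z, S) = -S/5 - z/5 (m(z, S) = -(z + S)/5 = -(S + z)/5 = -S/5 - z/5)
L = 18/5 (L = -1/5*3 - 1/5*(-21) = -3/5 + 21/5 = 18/5 ≈ 3.6000)
x(J) = 0 (x(J) = 0*1 = 0)
Y = 2082/5 (Y = 420 - 1*18/5 = 420 - 18/5 = 2082/5 ≈ 416.40)
B(A, P) = 2*A*(-1 + P) (B(A, P) = (2*A)*(-1 + P) = 2*A*(-1 + P))
G(t) = 0 (G(t) = 2*0*(-1 + t) = 0)
G(2)/Y = 0/(2082/5) = 0*(5/2082) = 0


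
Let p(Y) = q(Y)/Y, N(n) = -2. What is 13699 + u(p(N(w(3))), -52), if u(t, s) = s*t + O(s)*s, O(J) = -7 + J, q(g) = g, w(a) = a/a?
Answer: 16715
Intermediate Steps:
w(a) = 1
p(Y) = 1 (p(Y) = Y/Y = 1)
u(t, s) = s*t + s*(-7 + s) (u(t, s) = s*t + (-7 + s)*s = s*t + s*(-7 + s))
13699 + u(p(N(w(3))), -52) = 13699 - 52*(-7 - 52 + 1) = 13699 - 52*(-58) = 13699 + 3016 = 16715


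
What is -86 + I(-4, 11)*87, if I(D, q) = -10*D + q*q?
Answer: 13921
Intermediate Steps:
I(D, q) = q² - 10*D (I(D, q) = -10*D + q² = q² - 10*D)
-86 + I(-4, 11)*87 = -86 + (11² - 10*(-4))*87 = -86 + (121 + 40)*87 = -86 + 161*87 = -86 + 14007 = 13921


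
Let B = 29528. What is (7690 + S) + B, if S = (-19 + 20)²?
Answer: 37219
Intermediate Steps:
S = 1 (S = 1² = 1)
(7690 + S) + B = (7690 + 1) + 29528 = 7691 + 29528 = 37219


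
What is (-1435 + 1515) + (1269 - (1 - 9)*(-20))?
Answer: 1189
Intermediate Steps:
(-1435 + 1515) + (1269 - (1 - 9)*(-20)) = 80 + (1269 - (-8)*(-20)) = 80 + (1269 - 1*160) = 80 + (1269 - 160) = 80 + 1109 = 1189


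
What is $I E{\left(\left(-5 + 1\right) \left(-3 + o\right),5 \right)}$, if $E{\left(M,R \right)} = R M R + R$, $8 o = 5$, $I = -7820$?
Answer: $-1896350$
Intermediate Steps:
$o = \frac{5}{8}$ ($o = \frac{1}{8} \cdot 5 = \frac{5}{8} \approx 0.625$)
$E{\left(M,R \right)} = R + M R^{2}$ ($E{\left(M,R \right)} = M R R + R = M R^{2} + R = R + M R^{2}$)
$I E{\left(\left(-5 + 1\right) \left(-3 + o\right),5 \right)} = - 7820 \cdot 5 \left(1 + \left(-5 + 1\right) \left(-3 + \frac{5}{8}\right) 5\right) = - 7820 \cdot 5 \left(1 + \left(-4\right) \left(- \frac{19}{8}\right) 5\right) = - 7820 \cdot 5 \left(1 + \frac{19}{2} \cdot 5\right) = - 7820 \cdot 5 \left(1 + \frac{95}{2}\right) = - 7820 \cdot 5 \cdot \frac{97}{2} = \left(-7820\right) \frac{485}{2} = -1896350$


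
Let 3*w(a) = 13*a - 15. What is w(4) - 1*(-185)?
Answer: 592/3 ≈ 197.33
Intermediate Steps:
w(a) = -5 + 13*a/3 (w(a) = (13*a - 15)/3 = (-15 + 13*a)/3 = -5 + 13*a/3)
w(4) - 1*(-185) = (-5 + (13/3)*4) - 1*(-185) = (-5 + 52/3) + 185 = 37/3 + 185 = 592/3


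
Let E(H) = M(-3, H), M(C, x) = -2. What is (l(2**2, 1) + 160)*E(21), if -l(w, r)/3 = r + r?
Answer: -308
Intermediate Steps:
l(w, r) = -6*r (l(w, r) = -3*(r + r) = -6*r)
E(H) = -2
(l(2**2, 1) + 160)*E(21) = (-6*1 + 160)*(-2) = (-6 + 160)*(-2) = 154*(-2) = -308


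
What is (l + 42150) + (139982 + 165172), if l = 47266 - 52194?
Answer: 342376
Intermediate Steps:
l = -4928
(l + 42150) + (139982 + 165172) = (-4928 + 42150) + (139982 + 165172) = 37222 + 305154 = 342376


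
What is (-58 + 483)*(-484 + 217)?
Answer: -113475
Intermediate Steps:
(-58 + 483)*(-484 + 217) = 425*(-267) = -113475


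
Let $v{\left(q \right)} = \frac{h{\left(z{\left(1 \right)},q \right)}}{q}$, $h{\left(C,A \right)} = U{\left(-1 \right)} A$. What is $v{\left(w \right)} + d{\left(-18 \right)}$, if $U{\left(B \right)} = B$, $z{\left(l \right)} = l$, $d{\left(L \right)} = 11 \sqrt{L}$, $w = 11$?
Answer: $-1 + 33 i \sqrt{2} \approx -1.0 + 46.669 i$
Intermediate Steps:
$h{\left(C,A \right)} = - A$
$v{\left(q \right)} = -1$ ($v{\left(q \right)} = \frac{\left(-1\right) q}{q} = -1$)
$v{\left(w \right)} + d{\left(-18 \right)} = -1 + 11 \sqrt{-18} = -1 + 11 \cdot 3 i \sqrt{2} = -1 + 33 i \sqrt{2}$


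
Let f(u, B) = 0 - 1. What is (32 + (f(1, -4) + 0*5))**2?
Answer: 961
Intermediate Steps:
f(u, B) = -1
(32 + (f(1, -4) + 0*5))**2 = (32 + (-1 + 0*5))**2 = (32 + (-1 + 0))**2 = (32 - 1)**2 = 31**2 = 961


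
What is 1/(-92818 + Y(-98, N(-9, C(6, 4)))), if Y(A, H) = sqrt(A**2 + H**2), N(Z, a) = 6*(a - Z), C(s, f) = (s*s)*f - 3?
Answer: -46409/4307180760 - 17*sqrt(709)/4307180760 ≈ -1.0880e-5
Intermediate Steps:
C(s, f) = -3 + f*s**2 (C(s, f) = s**2*f - 3 = f*s**2 - 3 = -3 + f*s**2)
N(Z, a) = -6*Z + 6*a
1/(-92818 + Y(-98, N(-9, C(6, 4)))) = 1/(-92818 + sqrt((-98)**2 + (-6*(-9) + 6*(-3 + 4*6**2))**2)) = 1/(-92818 + sqrt(9604 + (54 + 6*(-3 + 4*36))**2)) = 1/(-92818 + sqrt(9604 + (54 + 6*(-3 + 144))**2)) = 1/(-92818 + sqrt(9604 + (54 + 6*141)**2)) = 1/(-92818 + sqrt(9604 + (54 + 846)**2)) = 1/(-92818 + sqrt(9604 + 900**2)) = 1/(-92818 + sqrt(9604 + 810000)) = 1/(-92818 + sqrt(819604)) = 1/(-92818 + 34*sqrt(709))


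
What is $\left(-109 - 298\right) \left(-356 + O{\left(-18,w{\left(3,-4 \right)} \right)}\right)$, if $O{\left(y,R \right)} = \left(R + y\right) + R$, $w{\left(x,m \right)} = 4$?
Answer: $148962$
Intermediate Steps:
$O{\left(y,R \right)} = y + 2 R$
$\left(-109 - 298\right) \left(-356 + O{\left(-18,w{\left(3,-4 \right)} \right)}\right) = \left(-109 - 298\right) \left(-356 + \left(-18 + 2 \cdot 4\right)\right) = - 407 \left(-356 + \left(-18 + 8\right)\right) = - 407 \left(-356 - 10\right) = \left(-407\right) \left(-366\right) = 148962$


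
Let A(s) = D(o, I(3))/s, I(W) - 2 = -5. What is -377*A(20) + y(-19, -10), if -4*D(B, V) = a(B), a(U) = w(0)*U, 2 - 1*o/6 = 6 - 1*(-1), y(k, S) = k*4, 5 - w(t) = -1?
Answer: -3697/4 ≈ -924.25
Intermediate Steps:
w(t) = 6 (w(t) = 5 - 1*(-1) = 5 + 1 = 6)
I(W) = -3 (I(W) = 2 - 5 = -3)
y(k, S) = 4*k
o = -30 (o = 12 - 6*(6 - 1*(-1)) = 12 - 6*(6 + 1) = 12 - 6*7 = 12 - 42 = -30)
a(U) = 6*U
D(B, V) = -3*B/2
A(s) = 45/s (A(s) = (-3/2*(-30))/s = 45/s)
-377*A(20) + y(-19, -10) = -16965/20 + 4*(-19) = -16965/20 - 76 = -377*9/4 - 76 = -3393/4 - 76 = -3697/4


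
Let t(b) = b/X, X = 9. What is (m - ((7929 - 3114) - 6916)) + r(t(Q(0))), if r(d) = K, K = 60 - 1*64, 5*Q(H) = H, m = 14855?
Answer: 16952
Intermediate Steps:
Q(H) = H/5
K = -4 (K = 60 - 64 = -4)
t(b) = b/9
r(d) = -4
(m - ((7929 - 3114) - 6916)) + r(t(Q(0))) = (14855 - ((7929 - 3114) - 6916)) - 4 = (14855 - (4815 - 6916)) - 4 = (14855 - 1*(-2101)) - 4 = (14855 + 2101) - 4 = 16956 - 4 = 16952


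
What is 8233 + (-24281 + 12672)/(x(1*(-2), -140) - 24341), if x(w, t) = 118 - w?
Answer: 199423102/24221 ≈ 8233.5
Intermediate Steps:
8233 + (-24281 + 12672)/(x(1*(-2), -140) - 24341) = 8233 + (-24281 + 12672)/((118 - (-2)) - 24341) = 8233 - 11609/((118 - 1*(-2)) - 24341) = 8233 - 11609/((118 + 2) - 24341) = 8233 - 11609/(120 - 24341) = 8233 - 11609/(-24221) = 8233 - 11609*(-1/24221) = 8233 + 11609/24221 = 199423102/24221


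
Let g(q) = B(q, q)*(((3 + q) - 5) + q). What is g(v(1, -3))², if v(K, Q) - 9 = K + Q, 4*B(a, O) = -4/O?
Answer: 144/49 ≈ 2.9388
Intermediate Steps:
B(a, O) = -1/O (B(a, O) = (-4/O)/4 = -1/O)
v(K, Q) = 9 + K + Q (v(K, Q) = 9 + (K + Q) = 9 + K + Q)
g(q) = -(-2 + 2*q)/q (g(q) = (-1/q)*(((3 + q) - 5) + q) = (-1/q)*((-2 + q) + q) = (-1/q)*(-2 + 2*q) = -(-2 + 2*q)/q)
g(v(1, -3))² = (-2 + 2/(9 + 1 - 3))² = (-2 + 2/7)² = (-12/7)² = 144/49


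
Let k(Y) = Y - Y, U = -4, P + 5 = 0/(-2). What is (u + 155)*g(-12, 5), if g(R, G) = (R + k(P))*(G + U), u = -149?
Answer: -72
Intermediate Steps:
P = -5 (P = -5 + 0/(-2) = -5 + 0*(-½) = -5 + 0 = -5)
k(Y) = 0
g(R, G) = R*(-4 + G) (g(R, G) = (R + 0)*(G - 4) = R*(-4 + G))
(u + 155)*g(-12, 5) = (-149 + 155)*(-12*(-4 + 5)) = 6*(-12*1) = 6*(-12) = -72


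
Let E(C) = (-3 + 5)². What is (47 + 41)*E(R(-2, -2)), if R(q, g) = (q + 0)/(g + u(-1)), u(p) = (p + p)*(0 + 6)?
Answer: 352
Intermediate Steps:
u(p) = 12*p (u(p) = (2*p)*6 = 12*p)
R(q, g) = q/(-12 + g) (R(q, g) = (q + 0)/(g + 12*(-1)) = q/(g - 12) = q/(-12 + g))
E(C) = 4 (E(C) = 2² = 4)
(47 + 41)*E(R(-2, -2)) = (47 + 41)*4 = 88*4 = 352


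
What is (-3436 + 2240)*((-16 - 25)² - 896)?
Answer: -938860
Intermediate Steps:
(-3436 + 2240)*((-16 - 25)² - 896) = -1196*((-41)² - 896) = -1196*(1681 - 896) = -1196*785 = -938860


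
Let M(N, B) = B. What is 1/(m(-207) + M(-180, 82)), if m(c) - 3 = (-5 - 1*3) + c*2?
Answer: -1/337 ≈ -0.0029674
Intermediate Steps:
m(c) = -5 + 2*c (m(c) = 3 + ((-5 - 1*3) + c*2) = 3 + ((-5 - 3) + 2*c) = 3 + (-8 + 2*c) = -5 + 2*c)
1/(m(-207) + M(-180, 82)) = 1/((-5 + 2*(-207)) + 82) = 1/((-5 - 414) + 82) = 1/(-419 + 82) = 1/(-337) = -1/337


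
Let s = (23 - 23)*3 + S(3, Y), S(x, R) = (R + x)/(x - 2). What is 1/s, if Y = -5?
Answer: -½ ≈ -0.50000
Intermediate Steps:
S(x, R) = (R + x)/(-2 + x)
s = -2 (s = (23 - 23)*3 + (-5 + 3)/(-2 + 3) = 0*3 - 2/1 = 0 + 1*(-2) = 0 - 2 = -2)
1/s = 1/(-2) = -½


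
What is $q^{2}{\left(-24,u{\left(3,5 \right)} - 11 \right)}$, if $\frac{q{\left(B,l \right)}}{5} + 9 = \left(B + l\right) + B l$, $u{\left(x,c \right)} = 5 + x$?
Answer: $32400$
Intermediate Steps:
$q{\left(B,l \right)} = -45 + 5 B + 5 l + 5 B l$ ($q{\left(B,l \right)} = -45 + 5 \left(\left(B + l\right) + B l\right) = -45 + 5 \left(B + l + B l\right) = -45 + \left(5 B + 5 l + 5 B l\right) = -45 + 5 B + 5 l + 5 B l$)
$q^{2}{\left(-24,u{\left(3,5 \right)} - 11 \right)} = \left(-45 + 5 \left(-24\right) + 5 \left(\left(5 + 3\right) - 11\right) + 5 \left(-24\right) \left(\left(5 + 3\right) - 11\right)\right)^{2} = \left(-45 - 120 + 5 \left(8 - 11\right) + 5 \left(-24\right) \left(8 - 11\right)\right)^{2} = \left(-45 - 120 + 5 \left(-3\right) + 5 \left(-24\right) \left(-3\right)\right)^{2} = \left(-45 - 120 - 15 + 360\right)^{2} = 180^{2} = 32400$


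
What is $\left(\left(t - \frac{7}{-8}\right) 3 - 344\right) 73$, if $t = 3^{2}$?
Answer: $- \frac{183595}{8} \approx -22949.0$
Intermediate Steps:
$t = 9$
$\left(\left(t - \frac{7}{-8}\right) 3 - 344\right) 73 = \left(\left(9 - \frac{7}{-8}\right) 3 - 344\right) 73 = \left(\left(9 - - \frac{7}{8}\right) 3 - 344\right) 73 = \left(\left(9 + \frac{7}{8}\right) 3 - 344\right) 73 = \left(\frac{79}{8} \cdot 3 - 344\right) 73 = \left(\frac{237}{8} - 344\right) 73 = \left(- \frac{2515}{8}\right) 73 = - \frac{183595}{8}$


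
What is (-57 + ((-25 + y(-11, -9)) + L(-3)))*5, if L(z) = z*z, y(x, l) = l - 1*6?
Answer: -440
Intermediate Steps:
y(x, l) = -6 + l (y(x, l) = l - 6 = -6 + l)
L(z) = z²
(-57 + ((-25 + y(-11, -9)) + L(-3)))*5 = (-57 + ((-25 + (-6 - 9)) + (-3)²))*5 = (-57 + ((-25 - 15) + 9))*5 = (-57 + (-40 + 9))*5 = (-57 - 31)*5 = -88*5 = -440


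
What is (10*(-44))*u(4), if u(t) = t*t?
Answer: -7040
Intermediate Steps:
u(t) = t**2
(10*(-44))*u(4) = (10*(-44))*4**2 = -440*16 = -7040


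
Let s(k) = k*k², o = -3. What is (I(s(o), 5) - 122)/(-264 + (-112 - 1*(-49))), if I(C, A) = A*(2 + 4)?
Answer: 92/327 ≈ 0.28135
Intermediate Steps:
s(k) = k³
I(C, A) = 6*A (I(C, A) = A*6 = 6*A)
(I(s(o), 5) - 122)/(-264 + (-112 - 1*(-49))) = (6*5 - 122)/(-264 + (-112 - 1*(-49))) = (30 - 122)/(-264 + (-112 + 49)) = -92/(-264 - 63) = -92/(-327) = -92*(-1/327) = 92/327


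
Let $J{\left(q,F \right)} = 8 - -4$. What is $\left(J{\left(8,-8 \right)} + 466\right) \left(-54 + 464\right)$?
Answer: $195980$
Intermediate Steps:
$J{\left(q,F \right)} = 12$ ($J{\left(q,F \right)} = 8 + 4 = 12$)
$\left(J{\left(8,-8 \right)} + 466\right) \left(-54 + 464\right) = \left(12 + 466\right) \left(-54 + 464\right) = 478 \cdot 410 = 195980$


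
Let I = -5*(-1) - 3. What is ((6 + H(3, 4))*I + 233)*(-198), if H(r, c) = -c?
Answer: -46926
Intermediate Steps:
I = 2 (I = 5 - 3 = 2)
((6 + H(3, 4))*I + 233)*(-198) = ((6 - 1*4)*2 + 233)*(-198) = ((6 - 4)*2 + 233)*(-198) = (2*2 + 233)*(-198) = (4 + 233)*(-198) = 237*(-198) = -46926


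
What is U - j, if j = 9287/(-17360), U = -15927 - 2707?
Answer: -323476953/17360 ≈ -18633.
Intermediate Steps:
U = -18634
j = -9287/17360 (j = 9287*(-1/17360) = -9287/17360 ≈ -0.53497)
U - j = -18634 - 1*(-9287/17360) = -18634 + 9287/17360 = -323476953/17360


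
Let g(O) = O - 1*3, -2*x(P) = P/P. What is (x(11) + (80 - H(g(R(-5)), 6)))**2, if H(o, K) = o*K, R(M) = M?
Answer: 65025/4 ≈ 16256.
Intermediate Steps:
x(P) = -1/2 (x(P) = -P/(2*P) = -1/2*1 = -1/2)
g(O) = -3 + O (g(O) = O - 3 = -3 + O)
H(o, K) = K*o
(x(11) + (80 - H(g(R(-5)), 6)))**2 = (-1/2 + (80 - 6*(-3 - 5)))**2 = (-1/2 + (80 - 6*(-8)))**2 = (-1/2 + (80 - 1*(-48)))**2 = (-1/2 + (80 + 48))**2 = (-1/2 + 128)**2 = (255/2)**2 = 65025/4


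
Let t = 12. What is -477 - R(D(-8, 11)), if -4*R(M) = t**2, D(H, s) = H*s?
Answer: -441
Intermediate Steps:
R(M) = -36 (R(M) = -1/4*12**2 = -1/4*144 = -36)
-477 - R(D(-8, 11)) = -477 - 1*(-36) = -477 + 36 = -441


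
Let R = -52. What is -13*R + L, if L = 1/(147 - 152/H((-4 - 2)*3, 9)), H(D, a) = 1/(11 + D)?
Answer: 818637/1211 ≈ 676.00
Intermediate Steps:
L = 1/1211 (L = 1/(147 - 152/(1/(11 + (-4 - 2)*3))) = 1/(147 - 152/(1/(11 - 6*3))) = 1/(147 - 152/(1/(11 - 18))) = 1/(147 - 152/(1/(-7))) = 1/(147 - 152/(-⅐)) = 1/(147 - 152*(-7)) = 1/(147 + 1064) = 1/1211 ≈ 0.00082576)
-13*R + L = -13*(-52) + 1/1211 = 676 + 1/1211 = 818637/1211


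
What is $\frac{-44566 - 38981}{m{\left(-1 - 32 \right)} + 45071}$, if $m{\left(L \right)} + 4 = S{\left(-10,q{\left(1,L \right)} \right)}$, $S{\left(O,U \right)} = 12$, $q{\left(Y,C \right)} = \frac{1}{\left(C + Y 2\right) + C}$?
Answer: $- \frac{83547}{45079} \approx -1.8533$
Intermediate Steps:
$q{\left(Y,C \right)} = \frac{1}{2 C + 2 Y}$ ($q{\left(Y,C \right)} = \frac{1}{\left(C + 2 Y\right) + C} = \frac{1}{2 C + 2 Y}$)
$m{\left(L \right)} = 8$ ($m{\left(L \right)} = -4 + 12 = 8$)
$\frac{-44566 - 38981}{m{\left(-1 - 32 \right)} + 45071} = \frac{-44566 - 38981}{8 + 45071} = - \frac{83547}{45079}$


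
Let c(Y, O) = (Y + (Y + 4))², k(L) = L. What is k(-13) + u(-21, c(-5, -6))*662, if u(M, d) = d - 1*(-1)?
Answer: 24481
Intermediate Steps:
c(Y, O) = (4 + 2*Y)² (c(Y, O) = (Y + (4 + Y))² = (4 + 2*Y)²)
u(M, d) = 1 + d (u(M, d) = d + 1 = 1 + d)
k(-13) + u(-21, c(-5, -6))*662 = -13 + (1 + 4*(2 - 5)²)*662 = -13 + (1 + 4*(-3)²)*662 = -13 + (1 + 4*9)*662 = -13 + (1 + 36)*662 = -13 + 37*662 = -13 + 24494 = 24481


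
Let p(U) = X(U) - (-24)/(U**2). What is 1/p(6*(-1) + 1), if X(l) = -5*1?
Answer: -25/101 ≈ -0.24752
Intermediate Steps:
X(l) = -5
p(U) = -5 + 24/U**2 (p(U) = -5 - (-24)/(U**2) = -5 - (-24)/U**2 = -5 + 24/U**2)
1/p(6*(-1) + 1) = 1/(-5 + 24/(6*(-1) + 1)**2) = 1/(-5 + 24/(-6 + 1)**2) = 1/(-5 + 24/(-5)**2) = 1/(-5 + 24*(1/25)) = 1/(-5 + 24/25) = 1/(-101/25) = -25/101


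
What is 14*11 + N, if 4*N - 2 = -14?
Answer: 151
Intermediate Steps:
N = -3 (N = ½ + (¼)*(-14) = ½ - 7/2 = -3)
14*11 + N = 14*11 - 3 = 154 - 3 = 151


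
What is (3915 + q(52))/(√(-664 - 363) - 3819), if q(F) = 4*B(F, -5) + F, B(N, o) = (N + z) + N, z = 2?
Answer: -16769229/14585788 - 4391*I*√1027/14585788 ≈ -1.1497 - 0.0096476*I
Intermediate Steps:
B(N, o) = 2 + 2*N (B(N, o) = (N + 2) + N = (2 + N) + N = 2 + 2*N)
q(F) = 8 + 9*F (q(F) = 4*(2 + 2*F) + F = (8 + 8*F) + F = 8 + 9*F)
(3915 + q(52))/(√(-664 - 363) - 3819) = (3915 + (8 + 9*52))/(√(-664 - 363) - 3819) = (3915 + (8 + 468))/(√(-1027) - 3819) = (3915 + 476)/(I*√1027 - 3819) = 4391/(-3819 + I*√1027)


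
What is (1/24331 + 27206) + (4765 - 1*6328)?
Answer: 623919834/24331 ≈ 25643.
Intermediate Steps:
(1/24331 + 27206) + (4765 - 1*6328) = (1/24331 + 27206) + (4765 - 6328) = 661949187/24331 - 1563 = 623919834/24331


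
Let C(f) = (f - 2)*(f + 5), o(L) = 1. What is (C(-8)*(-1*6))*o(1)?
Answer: -180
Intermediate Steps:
C(f) = (-2 + f)*(5 + f)
(C(-8)*(-1*6))*o(1) = ((-10 + (-8)² + 3*(-8))*(-1*6))*1 = ((-10 + 64 - 24)*(-6))*1 = (30*(-6))*1 = -180*1 = -180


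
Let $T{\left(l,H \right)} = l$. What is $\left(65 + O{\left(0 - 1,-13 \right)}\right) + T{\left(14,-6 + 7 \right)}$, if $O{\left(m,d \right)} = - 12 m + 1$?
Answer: $92$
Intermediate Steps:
$O{\left(m,d \right)} = 1 - 12 m$
$\left(65 + O{\left(0 - 1,-13 \right)}\right) + T{\left(14,-6 + 7 \right)} = \left(65 - \left(-1 + 12 \left(0 - 1\right)\right)\right) + 14 = \left(65 + \left(1 - -12\right)\right) + 14 = \left(65 + \left(1 + 12\right)\right) + 14 = \left(65 + 13\right) + 14 = 78 + 14 = 92$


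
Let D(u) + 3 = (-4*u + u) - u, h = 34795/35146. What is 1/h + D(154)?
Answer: -21502959/34795 ≈ -617.99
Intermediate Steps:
h = 34795/35146 (h = 34795*(1/35146) = 34795/35146 ≈ 0.99001)
D(u) = -3 - 4*u (D(u) = -3 + ((-4*u + u) - u) = -3 + (-3*u - u) = -3 - 4*u)
1/h + D(154) = 1/(34795/35146) + (-3 - 4*154) = 35146/34795 + (-3 - 616) = 35146/34795 - 619 = -21502959/34795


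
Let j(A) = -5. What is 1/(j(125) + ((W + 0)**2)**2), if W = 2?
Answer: 1/11 ≈ 0.090909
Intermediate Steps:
1/(j(125) + ((W + 0)**2)**2) = 1/(-5 + ((2 + 0)**2)**2) = 1/(-5 + (2**2)**2) = 1/(-5 + 4**2) = 1/(-5 + 16) = 1/11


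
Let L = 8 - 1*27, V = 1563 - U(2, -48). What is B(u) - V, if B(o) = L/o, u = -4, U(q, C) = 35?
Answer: -6093/4 ≈ -1523.3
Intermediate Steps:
V = 1528 (V = 1563 - 1*35 = 1563 - 35 = 1528)
L = -19 (L = 8 - 27 = -19)
B(o) = -19/o
B(u) - V = -19/(-4) - 1*1528 = -19*(-1/4) - 1528 = 19/4 - 1528 = -6093/4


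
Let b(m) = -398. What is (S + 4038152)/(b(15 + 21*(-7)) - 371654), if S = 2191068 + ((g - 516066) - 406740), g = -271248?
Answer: -2517583/186026 ≈ -13.534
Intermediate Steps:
S = 997014 (S = 2191068 + ((-271248 - 516066) - 406740) = 2191068 + (-787314 - 406740) = 2191068 - 1194054 = 997014)
(S + 4038152)/(b(15 + 21*(-7)) - 371654) = (997014 + 4038152)/(-398 - 371654) = 5035166/(-372052) = 5035166*(-1/372052) = -2517583/186026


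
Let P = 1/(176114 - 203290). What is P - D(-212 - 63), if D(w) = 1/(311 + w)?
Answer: -6803/244584 ≈ -0.027815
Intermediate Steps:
P = -1/27176 (P = 1/(-27176) = -1/27176 ≈ -3.6797e-5)
P - D(-212 - 63) = -1/27176 - 1/(311 + (-212 - 63)) = -1/27176 - 1/(311 - 275) = -1/27176 - 1/36 = -6803/244584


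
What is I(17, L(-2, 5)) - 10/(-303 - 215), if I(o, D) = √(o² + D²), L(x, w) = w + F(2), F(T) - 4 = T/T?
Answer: 5/259 + √389 ≈ 19.742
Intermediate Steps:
F(T) = 5 (F(T) = 4 + T/T = 4 + 1 = 5)
L(x, w) = 5 + w (L(x, w) = w + 5 = 5 + w)
I(o, D) = √(D² + o²)
I(17, L(-2, 5)) - 10/(-303 - 215) = √((5 + 5)² + 17²) - 10/(-303 - 215) = √(10² + 289) - 10/(-518) = √(100 + 289) - 10*(-1/518) = √389 + 5/259 = 5/259 + √389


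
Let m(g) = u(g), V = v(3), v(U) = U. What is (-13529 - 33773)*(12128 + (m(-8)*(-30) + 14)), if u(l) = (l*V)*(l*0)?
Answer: -574340884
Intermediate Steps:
V = 3
u(l) = 0 (u(l) = (l*3)*(l*0) = (3*l)*0 = 0)
m(g) = 0
(-13529 - 33773)*(12128 + (m(-8)*(-30) + 14)) = (-13529 - 33773)*(12128 + (0*(-30) + 14)) = -47302*(12128 + (0 + 14)) = -47302*(12128 + 14) = -47302*12142 = -574340884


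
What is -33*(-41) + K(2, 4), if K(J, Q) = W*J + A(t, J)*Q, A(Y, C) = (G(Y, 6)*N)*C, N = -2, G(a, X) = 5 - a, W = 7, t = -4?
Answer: 1223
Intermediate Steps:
A(Y, C) = C*(-10 + 2*Y) (A(Y, C) = ((5 - Y)*(-2))*C = (-10 + 2*Y)*C = C*(-10 + 2*Y))
K(J, Q) = 7*J - 18*J*Q (K(J, Q) = 7*J + (2*J*(-5 - 4))*Q = 7*J + (2*J*(-9))*Q = 7*J + (-18*J)*Q = 7*J - 18*J*Q)
-33*(-41) + K(2, 4) = -33*(-41) + 2*(7 - 18*4) = 1353 + 2*(7 - 72) = 1353 + 2*(-65) = 1353 - 130 = 1223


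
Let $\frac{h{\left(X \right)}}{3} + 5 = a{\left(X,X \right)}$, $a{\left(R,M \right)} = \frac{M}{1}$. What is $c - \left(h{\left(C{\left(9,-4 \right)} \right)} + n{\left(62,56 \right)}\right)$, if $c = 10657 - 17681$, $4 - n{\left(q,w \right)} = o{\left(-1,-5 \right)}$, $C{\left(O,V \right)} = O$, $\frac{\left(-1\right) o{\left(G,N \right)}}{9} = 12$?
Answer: $-7148$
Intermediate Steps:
$o{\left(G,N \right)} = -108$ ($o{\left(G,N \right)} = \left(-9\right) 12 = -108$)
$n{\left(q,w \right)} = 112$ ($n{\left(q,w \right)} = 4 - -108 = 4 + 108 = 112$)
$a{\left(R,M \right)} = M$ ($a{\left(R,M \right)} = M 1 = M$)
$c = -7024$ ($c = 10657 - 17681 = -7024$)
$h{\left(X \right)} = -15 + 3 X$
$c - \left(h{\left(C{\left(9,-4 \right)} \right)} + n{\left(62,56 \right)}\right) = -7024 - \left(\left(-15 + 3 \cdot 9\right) + 112\right) = -7024 - \left(\left(-15 + 27\right) + 112\right) = -7024 - \left(12 + 112\right) = -7024 - 124 = -7148$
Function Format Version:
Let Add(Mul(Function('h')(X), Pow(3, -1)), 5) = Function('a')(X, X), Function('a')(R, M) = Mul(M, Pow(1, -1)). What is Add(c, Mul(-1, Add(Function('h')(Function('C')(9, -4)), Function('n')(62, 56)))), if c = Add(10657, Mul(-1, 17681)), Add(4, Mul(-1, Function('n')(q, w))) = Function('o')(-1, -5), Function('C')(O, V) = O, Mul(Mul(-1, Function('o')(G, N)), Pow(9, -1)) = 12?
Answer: -7148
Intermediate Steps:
Function('o')(G, N) = -108 (Function('o')(G, N) = Mul(-9, 12) = -108)
Function('n')(q, w) = 112 (Function('n')(q, w) = Add(4, Mul(-1, -108)) = Add(4, 108) = 112)
Function('a')(R, M) = M (Function('a')(R, M) = Mul(M, 1) = M)
c = -7024 (c = Add(10657, -17681) = -7024)
Function('h')(X) = Add(-15, Mul(3, X))
Add(c, Mul(-1, Add(Function('h')(Function('C')(9, -4)), Function('n')(62, 56)))) = Add(-7024, Mul(-1, Add(Add(-15, Mul(3, 9)), 112))) = Add(-7024, Mul(-1, Add(Add(-15, 27), 112))) = Add(-7024, Mul(-1, Add(12, 112))) = Add(-7024, Mul(-1, 124)) = Add(-7024, -124) = -7148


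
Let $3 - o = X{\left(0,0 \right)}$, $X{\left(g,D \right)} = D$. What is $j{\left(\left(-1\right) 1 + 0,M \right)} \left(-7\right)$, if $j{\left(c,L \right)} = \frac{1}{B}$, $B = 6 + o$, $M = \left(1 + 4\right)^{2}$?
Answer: $- \frac{7}{9} \approx -0.77778$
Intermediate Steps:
$M = 25$ ($M = 5^{2} = 25$)
$o = 3$ ($o = 3 - 0 = 3 + 0 = 3$)
$B = 9$ ($B = 6 + 3 = 9$)
$j{\left(c,L \right)} = \frac{1}{9}$
$j{\left(\left(-1\right) 1 + 0,M \right)} \left(-7\right) = \frac{1}{9} \left(-7\right) = - \frac{7}{9}$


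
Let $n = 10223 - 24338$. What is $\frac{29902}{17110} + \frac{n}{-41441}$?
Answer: $\frac{25528904}{12225095} \approx 2.0882$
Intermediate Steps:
$n = -14115$ ($n = 10223 - 24338 = -14115$)
$\frac{29902}{17110} + \frac{n}{-41441} = \frac{29902}{17110} - \frac{14115}{-41441} = 29902 \cdot \frac{1}{17110} - - \frac{14115}{41441} = \frac{14951}{8555} + \frac{14115}{41441} = \frac{25528904}{12225095}$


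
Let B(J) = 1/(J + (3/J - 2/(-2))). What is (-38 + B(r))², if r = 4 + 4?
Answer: 8076964/5625 ≈ 1435.9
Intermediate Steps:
r = 8
B(J) = 1/(1 + J + 3/J) (B(J) = 1/(J + (3/J - 2*(-½))) = 1/(J + (3/J + 1)) = 1/(J + (1 + 3/J)) = 1/(1 + J + 3/J))
(-38 + B(r))² = (-38 + 8/(3 + 8 + 8²))² = (-38 + 8/(3 + 8 + 64))² = (-38 + 8/75)² = (-2842/75)² = 8076964/5625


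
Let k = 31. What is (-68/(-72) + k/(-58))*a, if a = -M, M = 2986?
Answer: -319502/261 ≈ -1224.1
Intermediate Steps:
a = -2986 (a = -1*2986 = -2986)
(-68/(-72) + k/(-58))*a = (-68/(-72) + 31/(-58))*(-2986) = (-68*(-1/72) + 31*(-1/58))*(-2986) = (17/18 - 31/58)*(-2986) = (107/261)*(-2986) = -319502/261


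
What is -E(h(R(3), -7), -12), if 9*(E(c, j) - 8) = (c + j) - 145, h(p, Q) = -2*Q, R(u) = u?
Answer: 71/9 ≈ 7.8889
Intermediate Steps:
E(c, j) = -73/9 + c/9 + j/9 (E(c, j) = 8 + ((c + j) - 145)/9 = 8 + (-145 + c + j)/9 = 8 + (-145/9 + c/9 + j/9) = -73/9 + c/9 + j/9)
-E(h(R(3), -7), -12) = -(-73/9 + (-2*(-7))/9 + (⅑)*(-12)) = -(-73/9 + (⅑)*14 - 4/3) = -(-73/9 + 14/9 - 4/3) = -1*(-71/9) = 71/9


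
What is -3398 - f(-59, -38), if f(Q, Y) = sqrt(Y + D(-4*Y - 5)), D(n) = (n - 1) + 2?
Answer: -3398 - sqrt(110) ≈ -3408.5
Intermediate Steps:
D(n) = 1 + n (D(n) = (-1 + n) + 2 = 1 + n)
f(Q, Y) = sqrt(-4 - 3*Y) (f(Q, Y) = sqrt(Y + (1 + (-4*Y - 5))) = sqrt(Y + (1 + (-5 - 4*Y))) = sqrt(Y + (-4 - 4*Y)) = sqrt(-4 - 3*Y))
-3398 - f(-59, -38) = -3398 - sqrt(-4 - 3*(-38)) = -3398 - sqrt(-4 + 114) = -3398 - sqrt(110)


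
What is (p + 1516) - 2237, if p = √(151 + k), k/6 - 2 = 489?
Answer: -721 + √3097 ≈ -665.35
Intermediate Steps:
k = 2946 (k = 12 + 6*489 = 12 + 2934 = 2946)
p = √3097 (p = √(151 + 2946) = √3097 ≈ 55.651)
(p + 1516) - 2237 = (√3097 + 1516) - 2237 = (1516 + √3097) - 2237 = -721 + √3097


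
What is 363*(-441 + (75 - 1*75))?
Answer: -160083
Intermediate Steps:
363*(-441 + (75 - 1*75)) = 363*(-441 + (75 - 75)) = 363*(-441 + 0) = 363*(-441) = -160083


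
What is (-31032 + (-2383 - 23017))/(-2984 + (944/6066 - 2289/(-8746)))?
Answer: 1496950106976/79144357463 ≈ 18.914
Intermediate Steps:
(-31032 + (-2383 - 23017))/(-2984 + (944/6066 - 2289/(-8746))) = (-31032 - 25400)/(-2984 + (944*(1/6066) - 2289*(-1/8746))) = -56432/(-2984 + (472/3033 + 2289/8746)) = -56432/(-2984 + 11070649/26526618) = -56432/(-79144357463/26526618) = -56432*(-26526618/79144357463) = 1496950106976/79144357463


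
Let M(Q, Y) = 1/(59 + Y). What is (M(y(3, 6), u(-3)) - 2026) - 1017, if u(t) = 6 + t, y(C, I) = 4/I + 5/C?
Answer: -188665/62 ≈ -3043.0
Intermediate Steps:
(M(y(3, 6), u(-3)) - 2026) - 1017 = (1/(59 + (6 - 3)) - 2026) - 1017 = (1/(59 + 3) - 2026) - 1017 = (1/62 - 2026) - 1017 = -125611/62 - 1017 = -188665/62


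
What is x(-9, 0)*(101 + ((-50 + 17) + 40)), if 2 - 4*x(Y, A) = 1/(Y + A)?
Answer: 57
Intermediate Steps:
x(Y, A) = ½ - 1/(4*(A + Y)) (x(Y, A) = ½ - 1/(4*(Y + A)) = ½ - 1/(4*(A + Y)))
x(-9, 0)*(101 + ((-50 + 17) + 40)) = ((-¼ + (½)*0 + (½)*(-9))/(0 - 9))*(101 + ((-50 + 17) + 40)) = ((-¼ + 0 - 9/2)/(-9))*(101 + (-33 + 40)) = (-⅑*(-19/4))*(101 + 7) = (19/36)*108 = 57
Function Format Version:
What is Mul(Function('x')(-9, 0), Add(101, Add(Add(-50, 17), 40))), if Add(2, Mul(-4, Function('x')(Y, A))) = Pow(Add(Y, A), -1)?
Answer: 57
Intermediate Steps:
Function('x')(Y, A) = Add(Rational(1, 2), Mul(Rational(-1, 4), Pow(Add(A, Y), -1))) (Function('x')(Y, A) = Add(Rational(1, 2), Mul(Rational(-1, 4), Pow(Add(Y, A), -1))) = Add(Rational(1, 2), Mul(Rational(-1, 4), Pow(Add(A, Y), -1))))
Mul(Function('x')(-9, 0), Add(101, Add(Add(-50, 17), 40))) = Mul(Mul(Pow(Add(0, -9), -1), Add(Rational(-1, 4), Mul(Rational(1, 2), 0), Mul(Rational(1, 2), -9))), Add(101, Add(Add(-50, 17), 40))) = Mul(Mul(Pow(-9, -1), Add(Rational(-1, 4), 0, Rational(-9, 2))), Add(101, Add(-33, 40))) = Mul(Mul(Rational(-1, 9), Rational(-19, 4)), Add(101, 7)) = Mul(Rational(19, 36), 108) = 57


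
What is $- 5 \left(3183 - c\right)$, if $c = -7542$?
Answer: $-53625$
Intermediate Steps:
$- 5 \left(3183 - c\right) = - 5 \left(3183 - -7542\right) = - 5 \left(3183 + 7542\right) = \left(-5\right) 10725 = -53625$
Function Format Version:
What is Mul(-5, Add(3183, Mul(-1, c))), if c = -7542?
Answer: -53625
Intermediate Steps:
Mul(-5, Add(3183, Mul(-1, c))) = Mul(-5, Add(3183, Mul(-1, -7542))) = Mul(-5, Add(3183, 7542)) = Mul(-5, 10725) = -53625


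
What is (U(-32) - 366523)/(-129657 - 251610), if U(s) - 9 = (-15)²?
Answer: 366289/381267 ≈ 0.96072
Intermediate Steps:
U(s) = 234 (U(s) = 9 + (-15)² = 9 + 225 = 234)
(U(-32) - 366523)/(-129657 - 251610) = (234 - 366523)/(-129657 - 251610) = -366289/(-381267) = -366289*(-1/381267) = 366289/381267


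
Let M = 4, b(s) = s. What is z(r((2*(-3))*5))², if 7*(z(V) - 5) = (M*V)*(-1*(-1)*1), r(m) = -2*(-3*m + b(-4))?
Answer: 426409/49 ≈ 8702.2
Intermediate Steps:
r(m) = 8 + 6*m (r(m) = -2*(-3*m - 4) = -2*(-4 - 3*m) = 8 + 6*m)
z(V) = 5 + 4*V/7 (z(V) = 5 + ((4*V)*(-1*(-1)*1))/7 = 5 + ((4*V)*(1*1))/7 = 5 + ((4*V)*1)/7 = 5 + (4*V)/7 = 5 + 4*V/7)
z(r((2*(-3))*5))² = (5 + 4*(8 + 6*((2*(-3))*5))/7)² = (5 + 4*(8 + 6*(-6*5))/7)² = (5 + 4*(8 + 6*(-30))/7)² = (5 + 4*(8 - 180)/7)² = (5 + (4/7)*(-172))² = (5 - 688/7)² = (-653/7)² = 426409/49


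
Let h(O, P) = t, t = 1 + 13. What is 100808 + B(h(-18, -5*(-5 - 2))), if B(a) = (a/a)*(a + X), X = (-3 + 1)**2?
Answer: 100826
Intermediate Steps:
t = 14
X = 4 (X = (-2)**2 = 4)
h(O, P) = 14
B(a) = 4 + a (B(a) = (a/a)*(a + 4) = 1*(4 + a) = 4 + a)
100808 + B(h(-18, -5*(-5 - 2))) = 100808 + (4 + 14) = 100808 + 18 = 100826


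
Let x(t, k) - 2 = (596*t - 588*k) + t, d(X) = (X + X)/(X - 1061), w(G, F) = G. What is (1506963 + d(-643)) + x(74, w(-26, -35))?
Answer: 1334599855/852 ≈ 1.5664e+6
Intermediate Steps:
d(X) = 2*X/(-1061 + X) (d(X) = (2*X)/(-1061 + X) = 2*X/(-1061 + X))
x(t, k) = 2 - 588*k + 597*t (x(t, k) = 2 + ((596*t - 588*k) + t) = 2 + ((-588*k + 596*t) + t) = 2 + (-588*k + 597*t) = 2 - 588*k + 597*t)
(1506963 + d(-643)) + x(74, w(-26, -35)) = (1506963 + 2*(-643)/(-1061 - 643)) + (2 - 588*(-26) + 597*74) = (1506963 + 2*(-643)/(-1704)) + (2 + 15288 + 44178) = (1506963 + 2*(-643)*(-1/1704)) + 59468 = (1506963 + 643/852) + 59468 = 1283933119/852 + 59468 = 1334599855/852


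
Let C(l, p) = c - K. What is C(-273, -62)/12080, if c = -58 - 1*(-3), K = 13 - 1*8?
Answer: -3/604 ≈ -0.0049669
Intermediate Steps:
K = 5 (K = 13 - 8 = 5)
c = -55 (c = -58 + 3 = -55)
C(l, p) = -60 (C(l, p) = -55 - 1*5 = -55 - 5 = -60)
C(-273, -62)/12080 = -60/12080 = -60*1/12080 = -3/604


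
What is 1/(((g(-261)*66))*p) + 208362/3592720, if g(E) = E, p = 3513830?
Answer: 315299814508181/5436614881324440 ≈ 0.057996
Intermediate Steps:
1/(((g(-261)*66))*p) + 208362/3592720 = 1/(-261*66*3513830) + 208362/3592720 = (1/3513830)/(-17226) + 208362*(1/3592720) = -1/17226*1/3513830 + 104181/1796360 = -1/60529235580 + 104181/1796360 = 315299814508181/5436614881324440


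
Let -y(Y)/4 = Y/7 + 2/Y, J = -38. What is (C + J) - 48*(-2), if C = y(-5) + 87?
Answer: 5231/35 ≈ 149.46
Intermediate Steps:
y(Y) = -8/Y - 4*Y/7 (y(Y) = -4*(Y/7 + 2/Y) = -4*(2/Y + Y/7) = -8/Y - 4*Y/7)
C = 3201/35 (C = (-8/(-5) - 4/7*(-5)) + 87 = (-8*(-⅕) + 20/7) + 87 = (8/5 + 20/7) + 87 = 156/35 + 87 = 3201/35 ≈ 91.457)
(C + J) - 48*(-2) = (3201/35 - 38) - 48*(-2) = 1871/35 + 96 = 5231/35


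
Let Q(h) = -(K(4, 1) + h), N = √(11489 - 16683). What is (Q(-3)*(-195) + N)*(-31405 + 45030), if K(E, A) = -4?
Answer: -18598125 + 95375*I*√106 ≈ -1.8598e+7 + 9.8195e+5*I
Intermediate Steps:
N = 7*I*√106 (N = √(-5194) = 7*I*√106 ≈ 72.069*I)
Q(h) = 4 - h (Q(h) = -(-4 + h) = 4 - h)
(Q(-3)*(-195) + N)*(-31405 + 45030) = ((4 - 1*(-3))*(-195) + 7*I*√106)*(-31405 + 45030) = ((4 + 3)*(-195) + 7*I*√106)*13625 = (7*(-195) + 7*I*√106)*13625 = (-1365 + 7*I*√106)*13625 = -18598125 + 95375*I*√106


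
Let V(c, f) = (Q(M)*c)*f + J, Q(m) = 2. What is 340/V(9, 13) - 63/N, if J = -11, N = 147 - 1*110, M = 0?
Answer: -1469/8251 ≈ -0.17804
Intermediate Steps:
N = 37 (N = 147 - 110 = 37)
V(c, f) = -11 + 2*c*f (V(c, f) = (2*c)*f - 11 = 2*c*f - 11 = -11 + 2*c*f)
340/V(9, 13) - 63/N = 340/(-11 + 2*9*13) - 63/37 = 340/(-11 + 234) - 63*1/37 = 340/223 - 63/37 = -1469/8251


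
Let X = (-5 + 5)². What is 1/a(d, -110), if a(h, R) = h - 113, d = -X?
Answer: -1/113 ≈ -0.0088496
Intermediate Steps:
X = 0 (X = 0² = 0)
d = 0 (d = -1*0 = 0)
a(h, R) = -113 + h
1/a(d, -110) = 1/(-113 + 0) = 1/(-113) = -1/113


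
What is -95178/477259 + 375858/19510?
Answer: 88762345221/4655661545 ≈ 19.065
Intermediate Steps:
-95178/477259 + 375858/19510 = -95178*1/477259 + 375858*(1/19510) = -95178/477259 + 187929/9755 = 88762345221/4655661545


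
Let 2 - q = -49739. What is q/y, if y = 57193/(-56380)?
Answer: -2804397580/57193 ≈ -49034.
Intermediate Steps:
q = 49741 (q = 2 - 1*(-49739) = 2 + 49739 = 49741)
y = -57193/56380 (y = 57193*(-1/56380) = -57193/56380 ≈ -1.0144)
q/y = 49741/(-57193/56380) = 49741*(-56380/57193) = -2804397580/57193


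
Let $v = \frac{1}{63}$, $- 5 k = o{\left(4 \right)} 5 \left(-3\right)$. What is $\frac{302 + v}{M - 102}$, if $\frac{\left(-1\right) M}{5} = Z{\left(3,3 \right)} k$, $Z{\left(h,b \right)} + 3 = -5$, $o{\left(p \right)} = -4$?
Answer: $- \frac{19027}{36666} \approx -0.51893$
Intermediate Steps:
$Z{\left(h,b \right)} = -8$ ($Z{\left(h,b \right)} = -3 - 5 = -8$)
$k = -12$ ($k = - \frac{\left(-4\right) 5 \left(-3\right)}{5} = - \frac{\left(-20\right) \left(-3\right)}{5} = \left(- \frac{1}{5}\right) 60 = -12$)
$v = \frac{1}{63} \approx 0.015873$
$M = -480$ ($M = - 5 \left(\left(-8\right) \left(-12\right)\right) = \left(-5\right) 96 = -480$)
$\frac{302 + v}{M - 102} = \frac{302 + \frac{1}{63}}{-480 - 102} = \frac{19027}{63 \left(-582\right)} = \frac{19027}{63} \left(- \frac{1}{582}\right) = - \frac{19027}{36666}$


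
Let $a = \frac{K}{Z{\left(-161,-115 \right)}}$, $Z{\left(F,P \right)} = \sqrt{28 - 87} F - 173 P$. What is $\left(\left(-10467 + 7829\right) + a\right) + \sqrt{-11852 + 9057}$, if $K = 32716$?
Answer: $- \frac{11386228211}{4318917} + i \sqrt{2795} + \frac{57253 i \sqrt{59}}{4318917} \approx -2636.4 + 52.97 i$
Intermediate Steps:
$Z{\left(F,P \right)} = - 173 P + i F \sqrt{59}$ ($Z{\left(F,P \right)} = \sqrt{-59} F - 173 P = i \sqrt{59} F - 173 P = i F \sqrt{59} - 173 P = - 173 P + i F \sqrt{59}$)
$a = \frac{32716}{19895 - 161 i \sqrt{59}}$ ($a = \frac{32716}{\left(-173\right) \left(-115\right) + i \left(-161\right) \sqrt{59}} = \frac{32716}{19895 - 161 i \sqrt{59}} \approx 1.6381 + 0.10182 i$)
$\left(\left(-10467 + 7829\right) + a\right) + \sqrt{-11852 + 9057} = \left(\left(-10467 + 7829\right) + \left(\frac{7074835}{4318917} + \frac{57253 i \sqrt{59}}{4318917}\right)\right) + \sqrt{-11852 + 9057} = \left(-2638 + \left(\frac{7074835}{4318917} + \frac{57253 i \sqrt{59}}{4318917}\right)\right) + \sqrt{-2795} = \left(- \frac{11386228211}{4318917} + \frac{57253 i \sqrt{59}}{4318917}\right) + i \sqrt{2795} = - \frac{11386228211}{4318917} + i \sqrt{2795} + \frac{57253 i \sqrt{59}}{4318917}$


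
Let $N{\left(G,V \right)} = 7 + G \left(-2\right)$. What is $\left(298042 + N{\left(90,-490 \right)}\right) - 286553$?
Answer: $11316$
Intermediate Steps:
$N{\left(G,V \right)} = 7 - 2 G$
$\left(298042 + N{\left(90,-490 \right)}\right) - 286553 = \left(298042 + \left(7 - 180\right)\right) - 286553 = \left(298042 - 173\right) - 286553 = 297869 - 286553 = 11316$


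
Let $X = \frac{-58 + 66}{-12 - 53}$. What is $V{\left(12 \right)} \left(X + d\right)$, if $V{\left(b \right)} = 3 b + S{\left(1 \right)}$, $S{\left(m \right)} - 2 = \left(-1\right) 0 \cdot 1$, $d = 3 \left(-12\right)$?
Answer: $- \frac{89224}{65} \approx -1372.7$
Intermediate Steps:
$d = -36$
$S{\left(m \right)} = 2$ ($S{\left(m \right)} = 2 + \left(-1\right) 0 \cdot 1 = 2 + 0 \cdot 1 = 2 + 0 = 2$)
$X = - \frac{8}{65}$ ($X = \frac{8}{-65} = 8 \left(- \frac{1}{65}\right) = - \frac{8}{65} \approx -0.12308$)
$V{\left(b \right)} = 2 + 3 b$ ($V{\left(b \right)} = 3 b + 2 = 2 + 3 b$)
$V{\left(12 \right)} \left(X + d\right) = \left(2 + 3 \cdot 12\right) \left(- \frac{8}{65} - 36\right) = \left(2 + 36\right) \left(- \frac{2348}{65}\right) = 38 \left(- \frac{2348}{65}\right) = - \frac{89224}{65}$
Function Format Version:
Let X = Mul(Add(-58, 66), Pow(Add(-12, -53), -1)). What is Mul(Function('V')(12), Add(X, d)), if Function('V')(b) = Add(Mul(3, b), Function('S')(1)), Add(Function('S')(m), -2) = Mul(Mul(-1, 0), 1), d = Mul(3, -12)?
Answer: Rational(-89224, 65) ≈ -1372.7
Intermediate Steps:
d = -36
Function('S')(m) = 2 (Function('S')(m) = Add(2, Mul(Mul(-1, 0), 1)) = Add(2, Mul(0, 1)) = Add(2, 0) = 2)
X = Rational(-8, 65) (X = Mul(8, Pow(-65, -1)) = Mul(8, Rational(-1, 65)) = Rational(-8, 65) ≈ -0.12308)
Function('V')(b) = Add(2, Mul(3, b)) (Function('V')(b) = Add(Mul(3, b), 2) = Add(2, Mul(3, b)))
Mul(Function('V')(12), Add(X, d)) = Mul(Add(2, Mul(3, 12)), Add(Rational(-8, 65), -36)) = Mul(Add(2, 36), Rational(-2348, 65)) = Mul(38, Rational(-2348, 65)) = Rational(-89224, 65)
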